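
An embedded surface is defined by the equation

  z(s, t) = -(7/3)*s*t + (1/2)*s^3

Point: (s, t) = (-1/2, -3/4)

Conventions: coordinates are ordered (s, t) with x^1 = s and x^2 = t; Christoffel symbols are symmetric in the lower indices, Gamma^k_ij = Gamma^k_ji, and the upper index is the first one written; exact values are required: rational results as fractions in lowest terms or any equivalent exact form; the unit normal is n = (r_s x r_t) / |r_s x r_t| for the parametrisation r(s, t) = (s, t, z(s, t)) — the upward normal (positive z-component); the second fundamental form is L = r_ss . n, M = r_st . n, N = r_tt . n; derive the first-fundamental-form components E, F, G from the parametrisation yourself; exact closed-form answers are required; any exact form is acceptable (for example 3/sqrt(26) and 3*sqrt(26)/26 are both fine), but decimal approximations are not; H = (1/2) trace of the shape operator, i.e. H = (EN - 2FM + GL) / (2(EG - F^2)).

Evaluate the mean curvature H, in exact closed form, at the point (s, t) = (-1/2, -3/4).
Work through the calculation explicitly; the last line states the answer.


z_s = 17/8, z_t = 7/6, z_ss = -3/2, z_st = -7/3, z_tt = 0
E = 353/64, F = 119/48, G = 85/36; answer radicand W^2 = 3961/576
unnormalised second-form numerators: l = -3/2, m = -7/3, n = 0; L = l/sqrt(3961/576), and similarly M = m/sqrt(W^2), N = n/sqrt(W^2)
H = (E*n - 2*F*m + G*l) / (2*(EG - F^2)*sqrt(W^2)); E*n - 2*F*m + G*l = 289/36, EG - F^2 = 3961/576, so H = (136/233)/sqrt(3961/576)

Answer: H = 192*sqrt(3961)/54289


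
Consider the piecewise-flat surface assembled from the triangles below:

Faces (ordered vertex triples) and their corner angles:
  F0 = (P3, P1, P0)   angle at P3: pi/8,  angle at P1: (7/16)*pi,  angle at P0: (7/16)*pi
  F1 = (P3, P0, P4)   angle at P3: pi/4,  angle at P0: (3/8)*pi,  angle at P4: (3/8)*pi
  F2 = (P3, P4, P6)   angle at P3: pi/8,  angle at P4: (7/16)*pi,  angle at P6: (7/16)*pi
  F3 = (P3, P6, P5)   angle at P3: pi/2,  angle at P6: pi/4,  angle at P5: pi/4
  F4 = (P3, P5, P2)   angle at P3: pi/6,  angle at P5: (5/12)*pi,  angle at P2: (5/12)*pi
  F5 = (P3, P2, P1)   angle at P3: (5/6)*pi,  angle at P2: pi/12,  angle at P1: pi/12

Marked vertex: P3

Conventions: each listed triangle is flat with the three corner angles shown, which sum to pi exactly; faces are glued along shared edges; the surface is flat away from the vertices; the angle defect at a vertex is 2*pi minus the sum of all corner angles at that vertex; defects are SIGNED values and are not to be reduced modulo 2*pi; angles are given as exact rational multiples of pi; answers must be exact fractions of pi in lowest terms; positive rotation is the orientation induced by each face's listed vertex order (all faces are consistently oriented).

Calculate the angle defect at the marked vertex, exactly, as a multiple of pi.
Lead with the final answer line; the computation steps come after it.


Answer: defect(P3) = 0

Sum of corner angles at P3: 2*pi
defect = 2*pi - 2*pi


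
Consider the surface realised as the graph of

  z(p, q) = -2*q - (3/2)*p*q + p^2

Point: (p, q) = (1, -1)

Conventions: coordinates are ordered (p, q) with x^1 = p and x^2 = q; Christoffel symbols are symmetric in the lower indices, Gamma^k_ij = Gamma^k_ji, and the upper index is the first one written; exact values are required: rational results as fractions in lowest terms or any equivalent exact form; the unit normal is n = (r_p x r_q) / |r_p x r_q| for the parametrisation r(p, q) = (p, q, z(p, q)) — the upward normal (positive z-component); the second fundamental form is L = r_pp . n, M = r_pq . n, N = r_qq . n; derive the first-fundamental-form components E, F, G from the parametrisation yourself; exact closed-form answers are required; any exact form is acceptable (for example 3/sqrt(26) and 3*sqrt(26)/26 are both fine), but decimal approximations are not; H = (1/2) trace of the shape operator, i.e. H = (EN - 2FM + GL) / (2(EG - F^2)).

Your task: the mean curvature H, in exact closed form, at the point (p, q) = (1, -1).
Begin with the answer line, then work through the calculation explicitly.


Answer: H = -41*sqrt(102)/10404

z_p = 7/2, z_q = -7/2, z_pp = 2, z_pq = -3/2, z_qq = 0
E = 53/4, F = -49/4, G = 53/4; answer radicand W^2 = 51/2
unnormalised second-form numerators: l = 2, m = -3/2, n = 0; L = l/sqrt(51/2), and similarly M = m/sqrt(W^2), N = n/sqrt(W^2)
H = (E*n - 2*F*m + G*l) / (2*(EG - F^2)*sqrt(W^2)); E*n - 2*F*m + G*l = -41/4, EG - F^2 = 51/2, so H = (-41/204)/sqrt(51/2)


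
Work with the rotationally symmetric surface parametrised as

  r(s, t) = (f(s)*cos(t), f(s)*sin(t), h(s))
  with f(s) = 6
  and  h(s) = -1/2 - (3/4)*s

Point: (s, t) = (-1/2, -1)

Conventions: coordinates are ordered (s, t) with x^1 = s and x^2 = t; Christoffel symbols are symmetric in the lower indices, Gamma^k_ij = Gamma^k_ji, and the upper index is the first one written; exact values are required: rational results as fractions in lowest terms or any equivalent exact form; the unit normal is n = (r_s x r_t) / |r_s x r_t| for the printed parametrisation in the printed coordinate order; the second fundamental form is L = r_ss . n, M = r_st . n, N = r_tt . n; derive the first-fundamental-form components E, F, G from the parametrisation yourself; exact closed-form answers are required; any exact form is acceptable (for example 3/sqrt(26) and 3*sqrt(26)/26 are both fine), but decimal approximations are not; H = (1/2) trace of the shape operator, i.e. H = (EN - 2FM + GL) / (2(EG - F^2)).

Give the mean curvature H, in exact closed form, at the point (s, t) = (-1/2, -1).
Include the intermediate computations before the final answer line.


f = 6, f' = 0, f'' = 0, h' = -3/4, h'' = 0
E = 9/16, F = 0, G = 36; answer radicand W^2 = 9/16
unnormalised second-form numerators: l = 0, m = 0, n = -9/2; L = l/sqrt(9/16), and similarly M = m/sqrt(W^2), N = n/sqrt(W^2)
H = (E*n - 2*F*m + G*l) / (2*(EG - F^2)*sqrt(W^2)); E*n - 2*F*m + G*l = -81/32, EG - F^2 = 81/4, so H = (-1/16)/sqrt(9/16)

Answer: H = -1/12


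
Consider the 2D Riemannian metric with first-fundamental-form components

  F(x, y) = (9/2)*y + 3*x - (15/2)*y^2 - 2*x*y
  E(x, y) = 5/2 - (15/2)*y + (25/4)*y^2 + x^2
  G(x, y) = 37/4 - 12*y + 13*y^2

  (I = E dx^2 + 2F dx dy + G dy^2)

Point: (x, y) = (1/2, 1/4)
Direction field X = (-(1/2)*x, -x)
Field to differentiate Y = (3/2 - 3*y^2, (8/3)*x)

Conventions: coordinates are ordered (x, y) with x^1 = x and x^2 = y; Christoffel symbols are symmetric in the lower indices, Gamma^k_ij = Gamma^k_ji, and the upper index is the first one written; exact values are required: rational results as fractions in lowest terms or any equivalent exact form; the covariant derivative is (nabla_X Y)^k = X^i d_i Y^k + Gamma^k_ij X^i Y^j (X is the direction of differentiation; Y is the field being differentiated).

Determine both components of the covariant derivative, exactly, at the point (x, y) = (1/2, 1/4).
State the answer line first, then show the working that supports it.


Answer: (nabla_X Y)^x = 613495/173824, (nabla_X Y)^y = -478035/347648

E = 81/64, F = 61/32, G = 113/16 at the point
E_x = 1, E_y = -35/8, F_x = 5/2, F_y = -1/4, G_x = 0, G_y = -11/2
EG - F^2 = 679/128;  g^inv = (128/679) * [[113/16, -61/32], [-61/32, 81/64]]
first-kind symbols [ij,l] = (1/2)(d_i g_jl + d_j g_il - d_l g_ij): [xx,x] = E_x/2 = 1/2, [xx,y] = F_x - E_y/2 = 75/16, [xy,x] = E_y/2 = -35/16, [xy,y] = G_x/2 = 0, [yy,x] = F_y - G_x/2 = -1/4, [yy,y] = G_y/2 = -11/4
Gamma^x_ij = (G*[ij,x] - F*[ij,y])/(EG - F^2), Gamma^y_ij = (E*[ij,y] - F*[ij,x])/(EG - F^2)
Gamma_xxx = -2767/2716, Gamma_xxy = -565/194, Gamma_xyy = 445/679, Gamma_yxx = 5099/5432, Gamma_yxy = 305/388, Gamma_yyy = -769/1358
X = (-1/4, -1/2), Y = (21/16, 4/3) at the point


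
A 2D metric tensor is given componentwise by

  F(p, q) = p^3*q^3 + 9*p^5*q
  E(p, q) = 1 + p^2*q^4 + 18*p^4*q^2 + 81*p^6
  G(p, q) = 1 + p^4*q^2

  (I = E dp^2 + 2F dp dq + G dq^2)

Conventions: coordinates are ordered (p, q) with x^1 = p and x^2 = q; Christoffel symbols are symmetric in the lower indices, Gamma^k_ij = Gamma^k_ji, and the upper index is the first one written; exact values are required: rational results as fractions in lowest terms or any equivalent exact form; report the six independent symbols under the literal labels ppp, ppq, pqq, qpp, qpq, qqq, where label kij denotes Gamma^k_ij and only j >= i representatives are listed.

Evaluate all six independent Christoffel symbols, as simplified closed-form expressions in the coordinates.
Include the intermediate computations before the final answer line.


E = 1 + p^2*q^4 + 18*p^4*q^2 + 81*p^6; F = p^3*q^3 + 9*p^5*q; G = 1 + p^4*q^2
Gamma^k_ij = (1/2) g^{kl} (d_i g_jl + d_j g_il - d_l g_ij), with g^inv = (1/(EG-F^2)) [[G, -F], [-F, E]]
first partials: E_p = 2*p*q^4 + 72*p^3*q^2 + 486*p^5, E_q = 4*p^2*q^3 + 36*p^4*q, F_p = 3*p^2*q^3 + 45*p^4*q, F_q = 3*p^3*q^2 + 9*p^5, G_p = 4*p^3*q^2, G_q = 2*p^4*q
D = EG - F^2 = 1 + p^2*q^4 + 19*p^4*q^2 + 81*p^6
expanded: Gamma^p_pp = (G E_p - 2F F_p + F E_q)/(2D), Gamma^p_pq = (G E_q - F G_p)/(2D), Gamma^p_qq = (2G F_q - G G_p - F G_q)/(2D), Gamma^q_pp = (2E F_p - E E_q - F E_p)/(2D), Gamma^q_pq = (E G_p - F E_q)/(2D), Gamma^q_qq = (E G_q - 2F F_q + F G_p)/(2D); substitute and cancel common factors

Answer: Gamma_ppp = (243*p^5 + 36*p^3*q^2 + p*q^4)/(81*p^6 + 19*p^4*q^2 + p^2*q^4 + 1), Gamma_ppq = (18*p^4*q + 2*p^2*q^3)/(81*p^6 + 19*p^4*q^2 + p^2*q^4 + 1), Gamma_pqq = (9*p^5 + p^3*q^2)/(81*p^6 + 19*p^4*q^2 + p^2*q^4 + 1), Gamma_qpp = (27*p^4*q + p^2*q^3)/(81*p^6 + 19*p^4*q^2 + p^2*q^4 + 1), Gamma_qpq = 2*p^3*q^2/(81*p^6 + 19*p^4*q^2 + p^2*q^4 + 1), Gamma_qqq = p^4*q/(81*p^6 + 19*p^4*q^2 + p^2*q^4 + 1)


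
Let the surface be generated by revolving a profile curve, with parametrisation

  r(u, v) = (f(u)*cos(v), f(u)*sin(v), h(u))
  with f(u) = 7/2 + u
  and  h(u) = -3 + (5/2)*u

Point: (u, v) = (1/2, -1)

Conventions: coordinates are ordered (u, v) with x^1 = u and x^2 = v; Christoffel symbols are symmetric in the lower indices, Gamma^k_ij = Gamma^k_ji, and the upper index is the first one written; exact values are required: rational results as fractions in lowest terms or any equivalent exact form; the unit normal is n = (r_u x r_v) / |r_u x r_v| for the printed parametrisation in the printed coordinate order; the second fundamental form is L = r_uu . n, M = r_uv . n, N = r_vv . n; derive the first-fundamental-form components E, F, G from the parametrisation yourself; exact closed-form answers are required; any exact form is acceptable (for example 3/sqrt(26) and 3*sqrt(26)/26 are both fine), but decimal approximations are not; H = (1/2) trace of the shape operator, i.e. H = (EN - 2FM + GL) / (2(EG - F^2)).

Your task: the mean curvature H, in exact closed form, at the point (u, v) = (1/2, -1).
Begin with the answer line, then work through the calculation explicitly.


Answer: H = 5*sqrt(29)/232

f = 4, f' = 1, f'' = 0, h' = 5/2, h'' = 0
E = 29/4, F = 0, G = 16; answer radicand W^2 = 29/4
unnormalised second-form numerators: l = 0, m = 0, n = 10; L = l/sqrt(29/4), and similarly M = m/sqrt(W^2), N = n/sqrt(W^2)
H = (E*n - 2*F*m + G*l) / (2*(EG - F^2)*sqrt(W^2)); E*n - 2*F*m + G*l = 145/2, EG - F^2 = 116, so H = (5/16)/sqrt(29/4)


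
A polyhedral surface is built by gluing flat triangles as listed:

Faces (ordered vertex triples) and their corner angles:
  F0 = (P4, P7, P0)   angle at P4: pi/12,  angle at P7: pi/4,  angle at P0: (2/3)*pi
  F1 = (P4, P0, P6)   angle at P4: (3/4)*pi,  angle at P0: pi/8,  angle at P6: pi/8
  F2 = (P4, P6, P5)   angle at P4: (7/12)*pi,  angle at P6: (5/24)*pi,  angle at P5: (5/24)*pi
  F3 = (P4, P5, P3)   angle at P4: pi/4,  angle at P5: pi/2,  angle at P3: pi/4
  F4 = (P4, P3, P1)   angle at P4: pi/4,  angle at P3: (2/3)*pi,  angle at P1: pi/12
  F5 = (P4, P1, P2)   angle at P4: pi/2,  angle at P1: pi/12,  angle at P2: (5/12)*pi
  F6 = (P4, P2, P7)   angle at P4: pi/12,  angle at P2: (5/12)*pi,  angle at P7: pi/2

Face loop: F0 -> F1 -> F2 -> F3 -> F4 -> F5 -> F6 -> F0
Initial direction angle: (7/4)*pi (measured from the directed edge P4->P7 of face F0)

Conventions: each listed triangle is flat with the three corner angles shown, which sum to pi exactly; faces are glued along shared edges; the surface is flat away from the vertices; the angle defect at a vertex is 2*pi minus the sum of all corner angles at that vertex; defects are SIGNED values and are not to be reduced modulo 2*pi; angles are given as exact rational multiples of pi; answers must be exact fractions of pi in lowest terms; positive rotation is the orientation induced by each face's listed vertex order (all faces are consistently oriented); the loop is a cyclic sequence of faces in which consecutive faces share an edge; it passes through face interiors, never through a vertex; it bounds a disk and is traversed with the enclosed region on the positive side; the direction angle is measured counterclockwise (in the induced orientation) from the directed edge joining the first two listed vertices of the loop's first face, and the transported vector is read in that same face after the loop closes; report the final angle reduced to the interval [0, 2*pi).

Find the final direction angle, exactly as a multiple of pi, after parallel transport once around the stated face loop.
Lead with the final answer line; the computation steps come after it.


Answer: final direction angle = (5/4)*pi

enclosed vertex P4: corner angles sum to (5/2)*pi, defect = 2*pi - (5/2)*pi = -pi/2
holonomy = initial angle + sum of enclosed defects (mod 2*pi), positive in the induced orientation
final angle = (7/4)*pi - pi/2 = (5/4)*pi (mod 2*pi)


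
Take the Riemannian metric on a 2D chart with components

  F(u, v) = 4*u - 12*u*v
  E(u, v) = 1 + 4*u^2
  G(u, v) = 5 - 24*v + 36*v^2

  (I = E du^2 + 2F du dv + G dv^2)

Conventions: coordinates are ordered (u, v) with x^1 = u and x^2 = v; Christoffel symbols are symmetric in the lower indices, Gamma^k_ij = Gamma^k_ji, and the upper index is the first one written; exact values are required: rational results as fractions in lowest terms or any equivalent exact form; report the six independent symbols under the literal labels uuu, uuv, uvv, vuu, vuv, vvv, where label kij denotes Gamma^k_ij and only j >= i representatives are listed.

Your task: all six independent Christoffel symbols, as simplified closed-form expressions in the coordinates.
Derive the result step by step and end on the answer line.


E = 1 + 4*u^2; F = 4*u - 12*u*v; G = 5 - 24*v + 36*v^2
Gamma^k_ij = (1/2) g^{kl} (d_i g_jl + d_j g_il - d_l g_ij), with g^inv = (1/(EG-F^2)) [[G, -F], [-F, E]]
first partials: E_u = 8*u, E_v = 0, F_u = 4 - 12*v, F_v = -12*u, G_u = 0, G_v = -24 + 72*v
D = EG - F^2 = 5 - 24*v + 36*v^2 + 4*u^2
expanded: Gamma^u_uu = (G E_u - 2F F_u + F E_v)/(2D), Gamma^u_uv = (G E_v - F G_u)/(2D), Gamma^u_vv = (2G F_v - G G_u - F G_v)/(2D), Gamma^v_uu = (2E F_u - E E_v - F E_u)/(2D), Gamma^v_uv = (E G_u - F E_v)/(2D), Gamma^v_vv = (E G_v - 2F F_v + F G_u)/(2D); substitute and cancel common factors

Answer: Gamma_uuu = 4*u/(4*u^2 + 36*v^2 - 24*v + 5), Gamma_uuv = 0, Gamma_uvv = -12*u/(4*u^2 + 36*v^2 - 24*v + 5), Gamma_vuu = (4 - 12*v)/(4*u^2 + 36*v^2 - 24*v + 5), Gamma_vuv = 0, Gamma_vvv = (36*v - 12)/(4*u^2 + 36*v^2 - 24*v + 5)


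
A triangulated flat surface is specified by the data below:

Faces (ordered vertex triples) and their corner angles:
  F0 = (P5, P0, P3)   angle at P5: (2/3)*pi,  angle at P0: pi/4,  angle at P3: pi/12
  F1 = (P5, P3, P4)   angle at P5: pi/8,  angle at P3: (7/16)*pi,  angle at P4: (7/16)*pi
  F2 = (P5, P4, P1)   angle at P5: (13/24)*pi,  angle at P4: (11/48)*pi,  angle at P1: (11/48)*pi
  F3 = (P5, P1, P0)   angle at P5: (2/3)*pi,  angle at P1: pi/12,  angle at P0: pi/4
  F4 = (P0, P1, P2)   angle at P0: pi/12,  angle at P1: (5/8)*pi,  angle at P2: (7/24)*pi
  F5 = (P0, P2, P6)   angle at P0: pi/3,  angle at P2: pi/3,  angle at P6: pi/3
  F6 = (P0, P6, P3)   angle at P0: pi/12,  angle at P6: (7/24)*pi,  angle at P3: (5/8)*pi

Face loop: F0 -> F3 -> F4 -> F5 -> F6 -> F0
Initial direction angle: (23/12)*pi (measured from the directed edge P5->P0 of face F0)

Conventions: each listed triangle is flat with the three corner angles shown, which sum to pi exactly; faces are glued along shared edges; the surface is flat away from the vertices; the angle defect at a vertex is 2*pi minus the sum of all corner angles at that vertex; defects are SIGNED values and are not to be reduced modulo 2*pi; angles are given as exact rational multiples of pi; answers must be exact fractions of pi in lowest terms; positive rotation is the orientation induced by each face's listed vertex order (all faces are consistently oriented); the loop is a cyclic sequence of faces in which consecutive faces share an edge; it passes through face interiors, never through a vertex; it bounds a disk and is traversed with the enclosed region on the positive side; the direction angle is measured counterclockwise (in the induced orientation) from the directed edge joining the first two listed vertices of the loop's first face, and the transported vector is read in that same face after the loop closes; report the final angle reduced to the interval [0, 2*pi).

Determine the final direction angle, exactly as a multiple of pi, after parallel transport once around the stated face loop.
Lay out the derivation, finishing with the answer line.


enclosed vertex P0: corner angles sum to pi, defect = 2*pi - pi = pi
summing the enclosed defects onto the initial angle, mod 2*pi in the induced orientation:
final angle = (23/12)*pi + pi = (11/12)*pi (mod 2*pi)

Answer: final direction angle = (11/12)*pi


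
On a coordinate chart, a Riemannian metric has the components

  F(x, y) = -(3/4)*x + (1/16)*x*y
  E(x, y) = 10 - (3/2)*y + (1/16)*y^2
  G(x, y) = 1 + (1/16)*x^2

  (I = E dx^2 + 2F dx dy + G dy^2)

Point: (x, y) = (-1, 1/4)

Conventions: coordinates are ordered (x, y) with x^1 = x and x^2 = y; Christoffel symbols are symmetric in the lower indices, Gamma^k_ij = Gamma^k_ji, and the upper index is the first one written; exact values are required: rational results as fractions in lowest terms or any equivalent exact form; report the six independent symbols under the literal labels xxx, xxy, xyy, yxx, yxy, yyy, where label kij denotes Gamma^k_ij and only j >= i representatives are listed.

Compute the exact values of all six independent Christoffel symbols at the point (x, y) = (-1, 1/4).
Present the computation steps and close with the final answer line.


E = 2465/256, F = 47/64, G = 17/16 at the point
E_x = 0, E_y = -47/32, F_x = -47/64, F_y = -1/16, G_x = -1/8, G_y = 0
EG - F^2 = 2481/256;  g^inv = (256/2481) * [[17/16, -47/64], [-47/64, 2465/256]]
first-kind symbols [ij,l] = (1/2)(d_i g_jl + d_j g_il - d_l g_ij): [xx,x] = E_x/2 = 0, [xx,y] = F_x - E_y/2 = 0, [xy,x] = E_y/2 = -47/64, [xy,y] = G_x/2 = -1/16, [yy,x] = F_y - G_x/2 = 0, [yy,y] = G_y/2 = 0
Gamma^x_ij = (G*[ij,x] - F*[ij,y])/(EG - F^2), Gamma^y_ij = (E*[ij,y] - F*[ij,x])/(EG - F^2)

Answer: Gamma_xxx = 0, Gamma_xxy = -188/2481, Gamma_xyy = 0, Gamma_yxx = 0, Gamma_yxy = -16/2481, Gamma_yyy = 0


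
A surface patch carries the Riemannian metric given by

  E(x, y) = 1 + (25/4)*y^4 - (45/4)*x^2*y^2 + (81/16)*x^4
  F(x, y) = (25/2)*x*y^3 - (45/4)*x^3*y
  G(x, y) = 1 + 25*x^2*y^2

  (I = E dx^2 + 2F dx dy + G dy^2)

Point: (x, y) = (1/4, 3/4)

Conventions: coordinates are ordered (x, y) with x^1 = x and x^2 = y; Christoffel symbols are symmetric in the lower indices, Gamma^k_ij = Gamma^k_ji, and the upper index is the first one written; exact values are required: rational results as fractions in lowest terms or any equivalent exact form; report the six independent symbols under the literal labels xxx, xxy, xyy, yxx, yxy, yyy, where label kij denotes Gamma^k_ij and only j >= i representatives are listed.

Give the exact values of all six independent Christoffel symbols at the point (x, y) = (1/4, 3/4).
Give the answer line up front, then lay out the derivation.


Answer: Gamma_xxx = -5832/14257, Gamma_xxy = 19440/14257, Gamma_xyy = 6480/14257, Gamma_yxx = -4320/14257, Gamma_yxy = 14400/14257, Gamma_yyy = 4800/14257

E = 10657/4096, F = 1215/1024, G = 481/256 at the point
E_x = -729/256, E_y = 1215/128, F_x = 945/256, F_y = 1305/256, G_x = 225/32, G_y = 75/32
EG - F^2 = 14257/4096;  g^inv = (4096/14257) * [[481/256, -1215/1024], [-1215/1024, 10657/4096]]
first-kind symbols [ij,l] = (1/2)(d_i g_jl + d_j g_il - d_l g_ij): [xx,x] = E_x/2 = -729/512, [xx,y] = F_x - E_y/2 = -135/128, [xy,x] = E_y/2 = 1215/256, [xy,y] = G_x/2 = 225/64, [yy,x] = F_y - G_x/2 = 405/256, [yy,y] = G_y/2 = 75/64
Gamma^x_ij = (G*[ij,x] - F*[ij,y])/(EG - F^2), Gamma^y_ij = (E*[ij,y] - F*[ij,x])/(EG - F^2)


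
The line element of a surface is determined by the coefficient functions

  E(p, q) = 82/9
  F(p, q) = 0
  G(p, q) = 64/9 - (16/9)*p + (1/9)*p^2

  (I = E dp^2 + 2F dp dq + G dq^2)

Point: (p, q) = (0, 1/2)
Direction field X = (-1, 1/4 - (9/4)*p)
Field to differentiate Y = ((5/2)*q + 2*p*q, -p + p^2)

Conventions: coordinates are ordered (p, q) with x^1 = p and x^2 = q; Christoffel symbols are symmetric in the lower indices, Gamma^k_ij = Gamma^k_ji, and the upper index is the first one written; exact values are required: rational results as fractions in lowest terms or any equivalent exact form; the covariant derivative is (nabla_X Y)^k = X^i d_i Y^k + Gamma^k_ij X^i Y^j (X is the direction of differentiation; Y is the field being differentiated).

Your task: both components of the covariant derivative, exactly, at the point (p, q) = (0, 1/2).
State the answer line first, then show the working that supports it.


Answer: (nabla_X Y)^p = -3/8, (nabla_X Y)^q = 123/128

E = 82/9, F = 0, G = 64/9 at the point
E_p = 0, E_q = 0, F_p = 0, F_q = 0, G_p = -16/9, G_q = 0
EG - F^2 = 5248/81;  g^inv = (81/5248) * [[64/9, 0], [0, 82/9]]
first-kind symbols [ij,l] = (1/2)(d_i g_jl + d_j g_il - d_l g_ij): [pp,p] = E_p/2 = 0, [pp,q] = F_p - E_q/2 = 0, [pq,p] = E_q/2 = 0, [pq,q] = G_p/2 = -8/9, [qq,p] = F_q - G_p/2 = 8/9, [qq,q] = G_q/2 = 0
Gamma^p_ij = (G*[ij,p] - F*[ij,q])/(EG - F^2), Gamma^q_ij = (E*[ij,q] - F*[ij,p])/(EG - F^2)
Gamma_ppp = 0, Gamma_ppq = 0, Gamma_pqq = 4/41, Gamma_qpp = 0, Gamma_qpq = -1/8, Gamma_qqq = 0
X = (-1, 1/4), Y = (5/4, 0) at the point


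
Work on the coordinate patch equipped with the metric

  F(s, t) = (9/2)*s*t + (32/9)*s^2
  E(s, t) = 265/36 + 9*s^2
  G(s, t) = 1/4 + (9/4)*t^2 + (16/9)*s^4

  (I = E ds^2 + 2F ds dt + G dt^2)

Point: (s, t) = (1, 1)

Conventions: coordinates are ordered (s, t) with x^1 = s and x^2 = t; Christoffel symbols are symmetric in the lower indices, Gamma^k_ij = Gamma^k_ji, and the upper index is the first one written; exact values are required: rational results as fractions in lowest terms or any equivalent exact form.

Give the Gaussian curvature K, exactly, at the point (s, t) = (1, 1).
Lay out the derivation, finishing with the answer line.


E = 589/36, F = 145/18, G = 77/18, EG - F^2 = 367/72 at the point
E_s = 18, E_t = 0, F_s = 209/18, F_t = 9/2, G_s = 64/9, G_t = 9/2
E_tt = 0, F_st = 9/2, G_ss = 64/3
The intrinsic route: Brioschi's K = (det M1 - det M2)/(EG - F^2)^2.
M1 = [[-E_tt/2 + F_st - G_ss/2, E_s/2, F_s - E_t/2], [F_t - G_s/2, E, F], [G_t/2, F, G]] = [[-37/6, 9, 209/18], [17/18, 589/36, 145/18], [9/4, 145/18, 77/18]]; det M1 = -5686559/23328
M2 = [[0, E_t/2, G_s/2], [E_t/2, E, F], [G_s/2, F, G]] = [[0, 0, 32/9], [0, 589/36, 145/18], [32/9, 145/18, 77/18]]; det M2 = -150784/729
det M1 - det M2 = -95719/2592; K = -95719/2592 / (367/72)^2 = -191438/134689

Answer: K = -191438/134689


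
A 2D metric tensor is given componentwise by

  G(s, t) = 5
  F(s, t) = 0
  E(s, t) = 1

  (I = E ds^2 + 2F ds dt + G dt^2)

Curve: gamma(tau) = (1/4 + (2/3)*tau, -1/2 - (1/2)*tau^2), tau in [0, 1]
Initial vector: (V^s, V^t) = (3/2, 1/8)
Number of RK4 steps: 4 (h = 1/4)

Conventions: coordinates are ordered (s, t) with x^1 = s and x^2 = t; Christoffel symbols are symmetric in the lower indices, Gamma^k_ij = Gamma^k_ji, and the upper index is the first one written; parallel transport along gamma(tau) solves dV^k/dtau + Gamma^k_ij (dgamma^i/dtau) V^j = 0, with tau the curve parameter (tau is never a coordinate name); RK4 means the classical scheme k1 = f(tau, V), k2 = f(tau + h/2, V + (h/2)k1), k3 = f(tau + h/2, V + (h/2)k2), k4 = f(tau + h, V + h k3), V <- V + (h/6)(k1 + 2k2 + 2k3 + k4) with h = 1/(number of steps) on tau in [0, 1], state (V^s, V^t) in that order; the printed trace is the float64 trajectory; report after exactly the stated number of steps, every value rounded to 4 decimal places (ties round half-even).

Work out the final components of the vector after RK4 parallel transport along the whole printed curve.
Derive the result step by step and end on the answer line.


gamma'(tau) = (2/3, -tau); f(tau, V)^k = -Gamma^k_ij(gamma(tau)) gamma'^i(tau) V^j; h = 1/4; intermediate values shown to 6 dp
curve data and Christoffel symbols at the stage parameters:
  tau = 0.000000: gamma = (0.250000, -0.500000), gamma' = (0.666667, 0.000000); Gamma_sss = 0.000000, Gamma_sst = 0.000000, Gamma_stt = 0.000000, Gamma_tss = 0.000000, Gamma_tst = 0.000000, Gamma_ttt = 0.000000
  tau = 0.125000: gamma = (0.333333, -0.507812), gamma' = (0.666667, -0.125000); Gamma_sss = 0.000000, Gamma_sst = 0.000000, Gamma_stt = 0.000000, Gamma_tss = 0.000000, Gamma_tst = 0.000000, Gamma_ttt = 0.000000
  tau = 0.250000: gamma = (0.416667, -0.531250), gamma' = (0.666667, -0.250000); Gamma_sss = 0.000000, Gamma_sst = 0.000000, Gamma_stt = 0.000000, Gamma_tss = 0.000000, Gamma_tst = 0.000000, Gamma_ttt = 0.000000
  tau = 0.375000: gamma = (0.500000, -0.570312), gamma' = (0.666667, -0.375000); Gamma_sss = 0.000000, Gamma_sst = 0.000000, Gamma_stt = 0.000000, Gamma_tss = 0.000000, Gamma_tst = 0.000000, Gamma_ttt = 0.000000
  tau = 0.500000: gamma = (0.583333, -0.625000), gamma' = (0.666667, -0.500000); Gamma_sss = 0.000000, Gamma_sst = 0.000000, Gamma_stt = 0.000000, Gamma_tss = 0.000000, Gamma_tst = 0.000000, Gamma_ttt = 0.000000
  tau = 0.625000: gamma = (0.666667, -0.695312), gamma' = (0.666667, -0.625000); Gamma_sss = 0.000000, Gamma_sst = 0.000000, Gamma_stt = 0.000000, Gamma_tss = 0.000000, Gamma_tst = 0.000000, Gamma_ttt = 0.000000
  tau = 0.750000: gamma = (0.750000, -0.781250), gamma' = (0.666667, -0.750000); Gamma_sss = 0.000000, Gamma_sst = 0.000000, Gamma_stt = 0.000000, Gamma_tss = 0.000000, Gamma_tst = 0.000000, Gamma_ttt = 0.000000
  tau = 0.875000: gamma = (0.833333, -0.882812), gamma' = (0.666667, -0.875000); Gamma_sss = 0.000000, Gamma_sst = 0.000000, Gamma_stt = 0.000000, Gamma_tss = 0.000000, Gamma_tst = 0.000000, Gamma_ttt = 0.000000
  tau = 1.000000: gamma = (0.916667, -1.000000), gamma' = (0.666667, -1.000000); Gamma_sss = 0.000000, Gamma_sst = 0.000000, Gamma_stt = 0.000000, Gamma_tss = 0.000000, Gamma_tst = 0.000000, Gamma_ttt = 0.000000
step 0: V^s = 1.5000, V^t = 0.1250
step 1: k1 = (0.000000, 0.000000), k2 = (0.000000, 0.000000), k3 = (0.000000, 0.000000), k4 = (0.000000, 0.000000); V <- V + (h/6)(k1 + 2k2 + 2k3 + k4): V^s = 1.5000, V^t = 0.1250
step 2: k1 = (0.000000, 0.000000), k2 = (0.000000, 0.000000), k3 = (0.000000, 0.000000), k4 = (0.000000, 0.000000); V <- V + (h/6)(k1 + 2k2 + 2k3 + k4): V^s = 1.5000, V^t = 0.1250
step 3: k1 = (0.000000, 0.000000), k2 = (0.000000, 0.000000), k3 = (0.000000, 0.000000), k4 = (0.000000, 0.000000); V <- V + (h/6)(k1 + 2k2 + 2k3 + k4): V^s = 1.5000, V^t = 0.1250
step 4: k1 = (0.000000, 0.000000), k2 = (0.000000, 0.000000), k3 = (0.000000, 0.000000), k4 = (0.000000, 0.000000); V <- V + (h/6)(k1 + 2k2 + 2k3 + k4): V^s = 1.5000, V^t = 0.1250

Answer: V^s = 1.5000, V^t = 0.1250


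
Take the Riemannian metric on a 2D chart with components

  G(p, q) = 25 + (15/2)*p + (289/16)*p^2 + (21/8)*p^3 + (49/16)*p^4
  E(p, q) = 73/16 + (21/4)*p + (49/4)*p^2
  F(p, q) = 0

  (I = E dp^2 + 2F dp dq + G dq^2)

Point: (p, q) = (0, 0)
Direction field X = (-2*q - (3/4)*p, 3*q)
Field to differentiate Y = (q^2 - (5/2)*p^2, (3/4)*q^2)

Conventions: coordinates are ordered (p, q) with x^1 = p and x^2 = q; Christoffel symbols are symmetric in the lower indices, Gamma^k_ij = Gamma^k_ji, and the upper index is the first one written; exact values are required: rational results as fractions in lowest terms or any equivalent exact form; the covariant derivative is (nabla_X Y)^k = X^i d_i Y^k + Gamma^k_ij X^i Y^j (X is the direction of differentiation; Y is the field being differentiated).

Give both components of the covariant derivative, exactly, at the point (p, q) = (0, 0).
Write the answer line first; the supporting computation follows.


Answer: (nabla_X Y)^p = 0, (nabla_X Y)^q = 0

E = 73/16, F = 0, G = 25 at the point
E_p = 21/4, E_q = 0, F_p = 0, F_q = 0, G_p = 15/2, G_q = 0
EG - F^2 = 1825/16;  g^inv = (16/1825) * [[25, 0], [0, 73/16]]
first-kind symbols [ij,l] = (1/2)(d_i g_jl + d_j g_il - d_l g_ij): [pp,p] = E_p/2 = 21/8, [pp,q] = F_p - E_q/2 = 0, [pq,p] = E_q/2 = 0, [pq,q] = G_p/2 = 15/4, [qq,p] = F_q - G_p/2 = -15/4, [qq,q] = G_q/2 = 0
Gamma^p_ij = (G*[ij,p] - F*[ij,q])/(EG - F^2), Gamma^q_ij = (E*[ij,q] - F*[ij,p])/(EG - F^2)
Gamma_ppp = 42/73, Gamma_ppq = 0, Gamma_pqq = -60/73, Gamma_qpp = 0, Gamma_qpq = 3/20, Gamma_qqq = 0
X = (0, 0), Y = (0, 0) at the point


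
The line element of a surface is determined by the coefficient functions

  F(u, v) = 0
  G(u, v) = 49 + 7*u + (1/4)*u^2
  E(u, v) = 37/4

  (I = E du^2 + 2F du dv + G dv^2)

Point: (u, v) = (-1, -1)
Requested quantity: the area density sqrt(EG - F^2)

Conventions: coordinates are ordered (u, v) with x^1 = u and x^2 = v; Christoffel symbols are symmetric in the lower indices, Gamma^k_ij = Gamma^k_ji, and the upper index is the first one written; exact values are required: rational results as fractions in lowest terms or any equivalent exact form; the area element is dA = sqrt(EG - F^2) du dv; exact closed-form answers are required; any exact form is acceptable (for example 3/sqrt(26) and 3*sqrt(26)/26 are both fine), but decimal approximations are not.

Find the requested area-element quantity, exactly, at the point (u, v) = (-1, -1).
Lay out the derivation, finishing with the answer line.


E = 37/4, F = 0, G = 169/4; EG - F^2 = 6253/16

Answer: sqrt(EG - F^2) = 13*sqrt(37)/4


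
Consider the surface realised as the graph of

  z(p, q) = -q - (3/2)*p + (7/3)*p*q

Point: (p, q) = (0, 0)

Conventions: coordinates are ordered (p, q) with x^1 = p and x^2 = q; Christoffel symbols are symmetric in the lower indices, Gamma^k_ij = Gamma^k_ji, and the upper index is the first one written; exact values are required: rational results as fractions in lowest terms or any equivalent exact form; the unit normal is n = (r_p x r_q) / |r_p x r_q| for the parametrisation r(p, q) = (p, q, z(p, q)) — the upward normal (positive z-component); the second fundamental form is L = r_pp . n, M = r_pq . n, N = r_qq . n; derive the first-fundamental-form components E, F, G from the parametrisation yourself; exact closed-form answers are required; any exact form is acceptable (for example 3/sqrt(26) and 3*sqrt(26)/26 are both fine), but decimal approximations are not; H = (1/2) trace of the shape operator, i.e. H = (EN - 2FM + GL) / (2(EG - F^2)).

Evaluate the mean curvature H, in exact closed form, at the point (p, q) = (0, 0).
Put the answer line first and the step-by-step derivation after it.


Answer: H = -28*sqrt(17)/289

z_p = -3/2, z_q = -1, z_pp = 0, z_pq = 7/3, z_qq = 0
E = 13/4, F = 3/2, G = 2; answer radicand W^2 = 17/4
unnormalised second-form numerators: l = 0, m = 7/3, n = 0; L = l/sqrt(17/4), and similarly M = m/sqrt(W^2), N = n/sqrt(W^2)
H = (E*n - 2*F*m + G*l) / (2*(EG - F^2)*sqrt(W^2)); E*n - 2*F*m + G*l = -7, EG - F^2 = 17/4, so H = (-14/17)/sqrt(17/4)


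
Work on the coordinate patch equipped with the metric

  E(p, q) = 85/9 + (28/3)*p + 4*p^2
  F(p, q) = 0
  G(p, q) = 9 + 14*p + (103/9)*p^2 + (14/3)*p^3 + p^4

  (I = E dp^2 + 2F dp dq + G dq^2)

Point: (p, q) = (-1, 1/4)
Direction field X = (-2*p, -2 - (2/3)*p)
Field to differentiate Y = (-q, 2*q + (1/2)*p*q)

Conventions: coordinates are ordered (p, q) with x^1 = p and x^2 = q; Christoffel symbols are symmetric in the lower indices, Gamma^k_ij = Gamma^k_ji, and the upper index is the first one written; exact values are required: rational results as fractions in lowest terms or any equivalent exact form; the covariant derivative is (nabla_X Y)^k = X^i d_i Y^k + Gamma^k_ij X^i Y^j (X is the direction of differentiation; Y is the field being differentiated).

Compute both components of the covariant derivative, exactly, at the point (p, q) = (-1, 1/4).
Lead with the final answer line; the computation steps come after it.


Answer: (nabla_X Y)^p = 293/222, (nabla_X Y)^q = -23/15

E = 37/9, F = 0, G = 25/9 at the point
E_p = 4/3, E_q = 0, F_p = 0, F_q = 0, G_p = 10/9, G_q = 0
EG - F^2 = 925/81;  g^inv = (81/925) * [[25/9, 0], [0, 37/9]]
first-kind symbols [ij,l] = (1/2)(d_i g_jl + d_j g_il - d_l g_ij): [pp,p] = E_p/2 = 2/3, [pp,q] = F_p - E_q/2 = 0, [pq,p] = E_q/2 = 0, [pq,q] = G_p/2 = 5/9, [qq,p] = F_q - G_p/2 = -5/9, [qq,q] = G_q/2 = 0
Gamma^p_ij = (G*[ij,p] - F*[ij,q])/(EG - F^2), Gamma^q_ij = (E*[ij,q] - F*[ij,p])/(EG - F^2)
Gamma_ppp = 6/37, Gamma_ppq = 0, Gamma_pqq = -5/37, Gamma_qpp = 0, Gamma_qpq = 1/5, Gamma_qqq = 0
X = (2, -4/3), Y = (-1/4, 3/8) at the point


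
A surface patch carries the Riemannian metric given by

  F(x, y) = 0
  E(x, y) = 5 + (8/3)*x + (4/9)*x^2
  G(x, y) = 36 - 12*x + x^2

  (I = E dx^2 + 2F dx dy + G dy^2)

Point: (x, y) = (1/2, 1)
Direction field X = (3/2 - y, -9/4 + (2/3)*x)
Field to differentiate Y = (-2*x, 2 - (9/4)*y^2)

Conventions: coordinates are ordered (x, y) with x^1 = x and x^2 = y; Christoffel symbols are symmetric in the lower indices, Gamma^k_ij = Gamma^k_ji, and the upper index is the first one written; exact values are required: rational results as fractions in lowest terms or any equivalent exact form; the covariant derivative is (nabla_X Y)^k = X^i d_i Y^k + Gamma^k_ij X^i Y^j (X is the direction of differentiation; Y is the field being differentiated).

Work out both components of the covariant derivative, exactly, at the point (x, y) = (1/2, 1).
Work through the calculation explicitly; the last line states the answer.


E = 58/9, F = 0, G = 121/4 at the point
E_x = 28/9, E_y = 0, F_x = 0, F_y = 0, G_x = -11, G_y = 0
EG - F^2 = 3509/18;  g^inv = (18/3509) * [[121/4, 0], [0, 58/9]]
first-kind symbols [ij,l] = (1/2)(d_i g_jl + d_j g_il - d_l g_ij): [xx,x] = E_x/2 = 14/9, [xx,y] = F_x - E_y/2 = 0, [xy,x] = E_y/2 = 0, [xy,y] = G_x/2 = -11/2, [yy,x] = F_y - G_x/2 = 11/2, [yy,y] = G_y/2 = 0
Gamma^x_ij = (G*[ij,x] - F*[ij,y])/(EG - F^2), Gamma^y_ij = (E*[ij,y] - F*[ij,x])/(EG - F^2)
Gamma_xxx = 7/29, Gamma_xxy = 0, Gamma_xyy = 99/116, Gamma_yxx = 0, Gamma_yxy = -2/11, Gamma_yyy = 0
X = (1/2, -23/12), Y = (-1, -1/4) at the point

Answer: (nabla_X Y)^x = -1321/1856, (nabla_X Y)^y = 2191/264


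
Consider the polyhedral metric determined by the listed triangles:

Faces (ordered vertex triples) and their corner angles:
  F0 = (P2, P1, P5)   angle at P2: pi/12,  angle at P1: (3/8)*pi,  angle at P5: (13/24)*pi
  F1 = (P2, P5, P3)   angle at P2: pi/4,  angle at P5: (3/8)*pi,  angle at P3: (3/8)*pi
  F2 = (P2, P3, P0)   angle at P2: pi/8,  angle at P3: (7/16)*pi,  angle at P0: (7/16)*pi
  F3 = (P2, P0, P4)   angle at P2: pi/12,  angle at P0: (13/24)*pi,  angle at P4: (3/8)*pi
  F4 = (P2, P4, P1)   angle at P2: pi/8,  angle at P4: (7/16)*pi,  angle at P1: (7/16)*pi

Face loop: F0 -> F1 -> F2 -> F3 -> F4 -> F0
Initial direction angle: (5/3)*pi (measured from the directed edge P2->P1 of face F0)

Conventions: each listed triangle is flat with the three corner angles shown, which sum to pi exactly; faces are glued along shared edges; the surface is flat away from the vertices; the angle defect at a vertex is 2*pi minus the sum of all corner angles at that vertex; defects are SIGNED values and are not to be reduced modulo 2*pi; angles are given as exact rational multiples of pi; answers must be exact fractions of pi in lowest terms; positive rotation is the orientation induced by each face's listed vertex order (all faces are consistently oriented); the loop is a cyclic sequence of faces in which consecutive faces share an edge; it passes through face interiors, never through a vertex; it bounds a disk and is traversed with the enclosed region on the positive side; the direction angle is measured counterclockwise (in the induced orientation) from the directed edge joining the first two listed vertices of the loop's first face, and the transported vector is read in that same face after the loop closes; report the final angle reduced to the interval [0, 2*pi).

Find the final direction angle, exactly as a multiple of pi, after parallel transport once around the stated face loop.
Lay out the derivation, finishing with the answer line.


enclosed vertex P2: corner angles sum to (2/3)*pi, defect = 2*pi - (2/3)*pi = (4/3)*pi
by Gauss-Bonnet the loop rotates the vector by the enclosed defect sum (positive orientation, mod 2*pi)
final angle = (5/3)*pi + (4/3)*pi = pi (mod 2*pi)

Answer: final direction angle = pi


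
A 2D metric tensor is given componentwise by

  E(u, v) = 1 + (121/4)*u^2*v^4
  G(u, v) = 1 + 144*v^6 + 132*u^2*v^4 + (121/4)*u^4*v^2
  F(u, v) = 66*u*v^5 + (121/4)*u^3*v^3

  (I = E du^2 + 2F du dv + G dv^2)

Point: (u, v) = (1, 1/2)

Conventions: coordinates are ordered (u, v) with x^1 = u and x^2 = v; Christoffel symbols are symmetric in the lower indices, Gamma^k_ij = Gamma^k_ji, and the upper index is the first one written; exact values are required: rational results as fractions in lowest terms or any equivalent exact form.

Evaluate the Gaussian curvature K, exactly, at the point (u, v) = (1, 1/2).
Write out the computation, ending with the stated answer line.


E = 185/64, F = 187/32, G = 305/16, EG - F^2 = 1341/64 at the point
E_u = 121/32, E_v = 121/8, F_u = 429/32, F_v = 693/16, G_u = 187/4, G_v = 493/4
E_vv = 363/4, F_uv = 1419/16, G_uu = 429/4
K follows from Brioschi's formula, (det M1 - det M2)/(EG - F^2)^2.
M1 = [[-E_vv/2 + F_uv - G_uu/2, E_u/2, F_u - E_v/2], [F_v - G_u/2, E, F], [G_v/2, F, G]] = [[-165/16, 121/64, 187/32], [319/16, 185/64, 187/32], [493/8, 187/32, 305/16]]; det M1 = -157157/256
M2 = [[0, E_v/2, G_u/2], [E_v/2, E, F], [G_u/2, F, G]] = [[0, 121/16, 187/8], [121/16, 185/64, 187/32], [187/8, 187/32, 305/16]]; det M2 = -154517/256
det M1 - det M2 = -165/16; K = -165/16 / (1341/64)^2 = -14080/599427

Answer: K = -14080/599427


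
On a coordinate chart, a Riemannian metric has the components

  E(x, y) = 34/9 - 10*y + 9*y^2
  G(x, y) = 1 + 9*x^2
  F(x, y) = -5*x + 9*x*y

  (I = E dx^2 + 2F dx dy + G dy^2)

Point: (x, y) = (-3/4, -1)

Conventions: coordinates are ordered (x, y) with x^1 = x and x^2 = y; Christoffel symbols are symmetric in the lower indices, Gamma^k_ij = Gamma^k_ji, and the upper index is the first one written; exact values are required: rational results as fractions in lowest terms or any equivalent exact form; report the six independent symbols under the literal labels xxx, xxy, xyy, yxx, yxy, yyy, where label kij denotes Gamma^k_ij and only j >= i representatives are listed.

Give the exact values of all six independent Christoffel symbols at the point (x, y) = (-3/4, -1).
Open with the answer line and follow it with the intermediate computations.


Answer: Gamma_xxx = 0, Gamma_xxy = -2016/4009, Gamma_xyy = 0, Gamma_yxx = 0, Gamma_yxy = -972/4009, Gamma_yyy = 0

E = 205/9, F = 21/2, G = 97/16 at the point
E_x = 0, E_y = -28, F_x = -14, F_y = -27/4, G_x = -27/2, G_y = 0
EG - F^2 = 4009/144;  g^inv = (144/4009) * [[97/16, -21/2], [-21/2, 205/9]]
first-kind symbols [ij,l] = (1/2)(d_i g_jl + d_j g_il - d_l g_ij): [xx,x] = E_x/2 = 0, [xx,y] = F_x - E_y/2 = 0, [xy,x] = E_y/2 = -14, [xy,y] = G_x/2 = -27/4, [yy,x] = F_y - G_x/2 = 0, [yy,y] = G_y/2 = 0
Gamma^x_ij = (G*[ij,x] - F*[ij,y])/(EG - F^2), Gamma^y_ij = (E*[ij,y] - F*[ij,x])/(EG - F^2)


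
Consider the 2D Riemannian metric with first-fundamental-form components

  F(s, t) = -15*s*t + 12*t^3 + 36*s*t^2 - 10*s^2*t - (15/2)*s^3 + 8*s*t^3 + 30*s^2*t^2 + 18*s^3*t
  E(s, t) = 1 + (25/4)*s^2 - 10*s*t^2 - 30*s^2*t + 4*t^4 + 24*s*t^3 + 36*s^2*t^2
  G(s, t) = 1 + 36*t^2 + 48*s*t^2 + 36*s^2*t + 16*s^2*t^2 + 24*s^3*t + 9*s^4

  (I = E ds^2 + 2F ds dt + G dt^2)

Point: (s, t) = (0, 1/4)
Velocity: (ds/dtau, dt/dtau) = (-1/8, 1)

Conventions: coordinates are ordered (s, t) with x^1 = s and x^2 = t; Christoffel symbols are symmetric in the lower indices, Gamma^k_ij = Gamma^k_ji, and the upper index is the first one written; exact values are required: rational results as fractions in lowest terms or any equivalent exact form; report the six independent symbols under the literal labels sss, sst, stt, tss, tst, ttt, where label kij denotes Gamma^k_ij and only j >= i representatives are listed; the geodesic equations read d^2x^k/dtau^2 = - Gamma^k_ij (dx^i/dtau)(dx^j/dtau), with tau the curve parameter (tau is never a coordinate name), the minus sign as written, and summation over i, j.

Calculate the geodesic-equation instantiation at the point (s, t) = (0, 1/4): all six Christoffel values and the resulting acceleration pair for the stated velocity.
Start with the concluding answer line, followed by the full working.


Answer: Gamma_sss = -8/209, Gamma_sst = 8/209, Gamma_stt = 48/209, Gamma_tss = -96/209, Gamma_tst = 96/209, Gamma_ttt = 576/209; accelerations (d^2s/dtau^2, d^2t/dtau^2) = (-367/1672, -1101/418)

E = 65/64, F = 3/16, G = 13/4 at the point
E_s = -1/4, E_t = 1/4, F_s = -11/8, F_t = 9/4, G_s = 3, G_t = 18
EG - F^2 = 209/64;  g^inv = (64/209) * [[13/4, -3/16], [-3/16, 65/64]]
first-kind symbols [ij,l] = (1/2)(d_i g_jl + d_j g_il - d_l g_ij): [ss,s] = E_s/2 = -1/8, [ss,t] = F_s - E_t/2 = -3/2, [st,s] = E_t/2 = 1/8, [st,t] = G_s/2 = 3/2, [tt,s] = F_t - G_s/2 = 3/4, [tt,t] = G_t/2 = 9
Gamma^s_ij = (G*[ij,s] - F*[ij,t])/(EG - F^2), Gamma^t_ij = (E*[ij,t] - F*[ij,s])/(EG - F^2)
Gamma_sss = -8/209, Gamma_sst = 8/209, Gamma_stt = 48/209, Gamma_tss = -96/209, Gamma_tst = 96/209, Gamma_ttt = 576/209
d^2s/dtau^2 = -(Gamma_sss*(-1/8)^2 + 2*Gamma_sst*(-1/8)*(1) + Gamma_stt*(1)^2) = -367/1672
d^2t/dtau^2 = -(Gamma_tss*(-1/8)^2 + 2*Gamma_tst*(-1/8)*(1) + Gamma_ttt*(1)^2) = -1101/418
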